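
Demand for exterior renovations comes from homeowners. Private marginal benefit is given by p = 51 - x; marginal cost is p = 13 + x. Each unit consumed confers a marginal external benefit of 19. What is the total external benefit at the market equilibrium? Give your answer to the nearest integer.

Market equilibrium (private): 13 + x = 51 - x → x_m = 19.0000.
Total external benefit = MEB × x_m = 19 × 19.0000 = 361.0000.

361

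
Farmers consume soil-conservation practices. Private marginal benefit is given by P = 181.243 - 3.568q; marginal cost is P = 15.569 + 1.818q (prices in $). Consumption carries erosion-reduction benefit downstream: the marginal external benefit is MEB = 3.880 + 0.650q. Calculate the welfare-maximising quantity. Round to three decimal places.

Social marginal benefit = demand + MEB = 185.123 - 2.918q.
Set SMB = MC: 185.123 - 2.918q = 15.569 + 1.818q → q* = 35.8011.

q* = 35.801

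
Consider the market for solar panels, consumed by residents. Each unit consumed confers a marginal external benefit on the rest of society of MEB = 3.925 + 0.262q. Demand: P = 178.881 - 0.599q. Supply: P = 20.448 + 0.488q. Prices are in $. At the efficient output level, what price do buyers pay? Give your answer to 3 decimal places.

P = $60.999

Social marginal benefit = demand + MEB = 182.806 - 0.337q.
Set SMB = MC: 182.806 - 0.337q = 20.448 + 0.488q → q* = 196.7976.
Consumer price on the demand curve at q*: 178.881 − 0.599×196.7976 = 60.9992.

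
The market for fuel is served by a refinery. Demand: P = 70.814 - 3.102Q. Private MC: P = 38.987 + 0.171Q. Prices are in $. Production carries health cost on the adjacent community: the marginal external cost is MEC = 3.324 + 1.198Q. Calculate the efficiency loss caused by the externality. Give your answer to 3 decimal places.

DWL = $25.073

Market equilibrium (private): 38.987 + 0.171Q = 70.814 - 3.102Q → Q_m = 9.7241.
Social marginal cost = private MC + MEC = 42.311 + 1.369Q.
Set SMC = demand: 42.311 + 1.369Q = 70.814 - 3.102Q → Q* = 6.3751.
The welfare-loss triangle has base |Q_m − Q*| and height MEC(Q_m) (the vertical gap between SMC and demand is zero at Q* and MEC at Q_m).
DWL = ½ × 3.3490 × 14.9735 = 25.0731.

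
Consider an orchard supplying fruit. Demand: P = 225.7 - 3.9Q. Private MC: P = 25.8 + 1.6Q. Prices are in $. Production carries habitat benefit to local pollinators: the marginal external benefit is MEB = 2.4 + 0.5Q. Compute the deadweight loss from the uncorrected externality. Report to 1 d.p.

Market equilibrium (private): 25.8 + 1.6Q = 225.7 - 3.9Q → Q_m = 36.3455.
Social marginal cost = private MC − MEB = 23.4 + 1.1Q.
Set SMC = demand: 23.4 + 1.1Q = 225.7 - 3.9Q → Q* = 40.4600.
Height of the DWL triangle at Q_m is demand(Q_m) − SMC(Q_m) = MEB(Q_m) = 20.5727.
DWL = ½ × 4.1145 × 20.5727 = 42.3232.

DWL = $42.3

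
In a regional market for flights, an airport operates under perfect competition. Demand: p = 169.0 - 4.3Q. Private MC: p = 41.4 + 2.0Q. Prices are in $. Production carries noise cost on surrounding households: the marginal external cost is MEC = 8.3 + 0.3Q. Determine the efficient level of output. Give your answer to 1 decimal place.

Social marginal cost = private MC + MEC = 49.7 + 2.3Q.
Set SMC = demand: 49.7 + 2.3Q = 169.0 - 4.3Q → Q* = 18.0758.

Q* = 18.1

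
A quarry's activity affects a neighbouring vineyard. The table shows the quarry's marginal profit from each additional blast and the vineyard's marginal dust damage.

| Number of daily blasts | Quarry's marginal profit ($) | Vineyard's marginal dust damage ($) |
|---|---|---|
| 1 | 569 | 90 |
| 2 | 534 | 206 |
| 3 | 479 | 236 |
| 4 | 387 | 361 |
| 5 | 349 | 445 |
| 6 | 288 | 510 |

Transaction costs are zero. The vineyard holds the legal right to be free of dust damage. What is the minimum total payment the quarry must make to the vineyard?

Efficient level: marginal profit ≥ marginal dust damage through level 4, so k* = 4.
With the vineyard holding the right, the quarry must at least compensate total damage at k*: 90 + 206 + 236 + 361 = 893.

$893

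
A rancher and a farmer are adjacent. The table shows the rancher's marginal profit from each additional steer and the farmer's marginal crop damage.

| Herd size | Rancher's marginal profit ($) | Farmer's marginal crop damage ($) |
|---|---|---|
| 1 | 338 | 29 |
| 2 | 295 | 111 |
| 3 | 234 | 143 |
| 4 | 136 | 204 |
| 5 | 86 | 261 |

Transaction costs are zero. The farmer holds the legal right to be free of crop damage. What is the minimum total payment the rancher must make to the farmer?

Efficient level: marginal profit ≥ marginal crop damage through level 3, so k* = 3.
With the farmer holding the right, the rancher must at least compensate total damage at k*: 29 + 111 + 143 = 283.

$283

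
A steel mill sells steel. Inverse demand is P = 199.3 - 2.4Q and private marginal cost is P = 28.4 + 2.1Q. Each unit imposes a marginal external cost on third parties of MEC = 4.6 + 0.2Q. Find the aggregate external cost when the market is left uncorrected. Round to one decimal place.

Market equilibrium (private): 28.4 + 2.1Q = 199.3 - 2.4Q → Q_m = 37.9778.
Total external cost = ∫₀^{Q_m} (4.6 + 0.2Q) dQ = 4.6×37.9778 + ½×0.2×37.9778² = 318.9292.

318.9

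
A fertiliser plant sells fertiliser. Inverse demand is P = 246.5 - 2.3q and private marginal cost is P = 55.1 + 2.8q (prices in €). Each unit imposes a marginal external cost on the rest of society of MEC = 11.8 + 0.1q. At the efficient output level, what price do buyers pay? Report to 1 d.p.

P = €167.1

Social marginal cost = private MC + MEC = 66.9 + 2.9q.
Set SMC = demand: 66.9 + 2.9q = 246.5 - 2.3q → q* = 34.5385.
Consumer price on the demand curve at q*: 246.5 − 2.3×34.5385 = 167.0615.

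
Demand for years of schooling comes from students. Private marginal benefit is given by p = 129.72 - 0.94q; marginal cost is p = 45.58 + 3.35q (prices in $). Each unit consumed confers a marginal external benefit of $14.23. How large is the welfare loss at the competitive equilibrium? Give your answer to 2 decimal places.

Market equilibrium (private): 45.58 + 3.35q = 129.72 - 0.94q → q_m = 19.6131.
Social marginal benefit = demand + MEB = 143.95 - 0.94q.
Set SMB = MC: 143.95 - 0.94q = 45.58 + 3.35q → q* = 22.9301.
Between q* and q_m the wedge SMB − MC runs linearly from 0 to MEB(q_m), so the loss is a triangle.
DWL = ½ × 3.3170 × 14.2300 = 23.6005.

DWL = $23.60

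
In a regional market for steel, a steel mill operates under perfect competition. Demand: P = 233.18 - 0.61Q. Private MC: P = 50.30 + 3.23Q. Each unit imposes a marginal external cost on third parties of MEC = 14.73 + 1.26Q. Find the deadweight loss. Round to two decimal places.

Market equilibrium (private): 50.30 + 3.23Q = 233.18 - 0.61Q → Q_m = 47.6250.
Social marginal cost = private MC + MEC = 65.03 + 4.49Q.
Set SMC = demand: 65.03 + 4.49Q = 233.18 - 0.61Q → Q* = 32.9706.
The loss is the area between SMC and demand from Q* to Q_m; with linear curves that's a triangle of height MEC(Q_m).
DWL = ½ × 14.6544 × 74.7375 = 547.6166.

DWL = 547.62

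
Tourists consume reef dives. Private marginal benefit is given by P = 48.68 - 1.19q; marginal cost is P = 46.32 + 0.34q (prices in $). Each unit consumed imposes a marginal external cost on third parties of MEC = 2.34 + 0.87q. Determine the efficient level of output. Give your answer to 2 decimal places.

q* = 0.01

Social marginal benefit = demand − MEC = 46.34 - 2.06q.
Set SMB = MC: 46.34 - 2.06q = 46.32 + 0.34q → q* = 0.0083.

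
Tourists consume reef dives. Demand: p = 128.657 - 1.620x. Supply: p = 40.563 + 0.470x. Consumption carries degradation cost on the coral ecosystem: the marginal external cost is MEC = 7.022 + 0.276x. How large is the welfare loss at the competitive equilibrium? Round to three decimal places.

Market equilibrium (private): 40.563 + 0.470x = 128.657 - 1.620x → x_m = 42.1502.
Social marginal benefit = demand − MEC = 121.635 - 1.896x.
Set SMB = MC: 121.635 - 1.896x = 40.563 + 0.470x → x* = 34.2654.
The welfare-loss triangle has base |x_m − x*| and height MEC(x_m) (the vertical gap between SMB and MC is zero at x* and MEC at x_m).
DWL = ½ × 7.8848 × 18.6555 = 73.5474.

DWL = 73.547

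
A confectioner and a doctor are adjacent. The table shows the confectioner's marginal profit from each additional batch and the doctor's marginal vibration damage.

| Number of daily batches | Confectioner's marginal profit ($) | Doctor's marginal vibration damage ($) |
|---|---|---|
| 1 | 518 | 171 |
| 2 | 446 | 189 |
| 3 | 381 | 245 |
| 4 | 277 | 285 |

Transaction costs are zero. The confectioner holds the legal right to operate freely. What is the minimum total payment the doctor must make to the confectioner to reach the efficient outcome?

$277

Left alone the confectioner would choose level 4 (marginal profit stays positive).
Efficient level: k* = 3 (marginal profit ≥ marginal vibration damage through 3).
The doctor must at least cover the confectioner's forgone profit from cutting 4→3: 277 = 277.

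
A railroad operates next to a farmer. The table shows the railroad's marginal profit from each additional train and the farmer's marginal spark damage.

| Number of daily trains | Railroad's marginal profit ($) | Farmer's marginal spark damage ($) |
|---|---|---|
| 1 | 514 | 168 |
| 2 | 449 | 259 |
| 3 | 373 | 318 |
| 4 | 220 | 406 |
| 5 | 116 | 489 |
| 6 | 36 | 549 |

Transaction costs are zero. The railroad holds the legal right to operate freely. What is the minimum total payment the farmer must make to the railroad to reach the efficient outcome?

Left alone the railroad would choose level 6 (marginal profit stays positive).
Efficient level: k* = 3 (marginal profit ≥ marginal spark damage through 3).
The farmer must at least cover the railroad's forgone profit from cutting 6→3: 220 + 116 + 36 = 372.

$372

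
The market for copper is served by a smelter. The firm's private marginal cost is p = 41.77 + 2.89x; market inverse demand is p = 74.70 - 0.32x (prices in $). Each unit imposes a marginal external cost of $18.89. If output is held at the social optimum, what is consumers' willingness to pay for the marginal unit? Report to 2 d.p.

P = $73.30

Social marginal cost = private MC + MEC = 60.66 + 2.89x.
Set SMC = demand: 60.66 + 2.89x = 74.70 - 0.32x → x* = 4.3738.
Consumer price on the demand curve at x*: 74.70 − 0.32×4.3738 = 73.3004.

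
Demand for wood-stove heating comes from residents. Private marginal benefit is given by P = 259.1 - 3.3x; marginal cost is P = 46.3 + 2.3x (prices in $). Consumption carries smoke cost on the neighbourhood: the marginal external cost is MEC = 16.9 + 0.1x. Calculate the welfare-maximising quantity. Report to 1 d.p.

Social marginal benefit = demand − MEC = 242.2 - 3.4x.
Set SMB = MC: 242.2 - 3.4x = 46.3 + 2.3x → x* = 34.3684.

x* = 34.4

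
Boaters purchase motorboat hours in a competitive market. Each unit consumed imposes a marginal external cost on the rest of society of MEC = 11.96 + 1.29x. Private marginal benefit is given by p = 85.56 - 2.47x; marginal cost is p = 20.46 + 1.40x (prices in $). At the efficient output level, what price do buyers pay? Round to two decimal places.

Social marginal benefit = demand − MEC = 73.60 - 3.76x.
Set SMB = MC: 73.60 - 3.76x = 20.46 + 1.40x → x* = 10.2984.
Consumer price on the demand curve at x*: 85.56 − 2.47×10.2984 = 60.1230.

P = $60.12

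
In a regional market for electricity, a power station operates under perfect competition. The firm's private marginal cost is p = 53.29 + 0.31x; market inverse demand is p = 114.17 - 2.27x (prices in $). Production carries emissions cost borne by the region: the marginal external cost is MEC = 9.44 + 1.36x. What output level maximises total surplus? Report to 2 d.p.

Social marginal cost = private MC + MEC = 62.73 + 1.67x.
Set SMC = demand: 62.73 + 1.67x = 114.17 - 2.27x → x* = 13.0558.

x* = 13.06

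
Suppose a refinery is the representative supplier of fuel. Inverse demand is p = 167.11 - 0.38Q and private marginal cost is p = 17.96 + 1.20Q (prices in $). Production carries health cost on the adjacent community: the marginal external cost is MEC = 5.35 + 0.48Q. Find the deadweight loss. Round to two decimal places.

DWL = $622.96

Market equilibrium (private): 17.96 + 1.20Q = 167.11 - 0.38Q → Q_m = 94.3987.
Social marginal cost = private MC + MEC = 23.31 + 1.68Q.
Set SMC = demand: 23.31 + 1.68Q = 167.11 - 0.38Q → Q* = 69.8058.
Between Q* and Q_m the wedge SMC − demand runs linearly from 0 to MEC(Q_m), so the loss is a triangle.
DWL = ½ × 24.5929 × 50.6614 = 622.9554.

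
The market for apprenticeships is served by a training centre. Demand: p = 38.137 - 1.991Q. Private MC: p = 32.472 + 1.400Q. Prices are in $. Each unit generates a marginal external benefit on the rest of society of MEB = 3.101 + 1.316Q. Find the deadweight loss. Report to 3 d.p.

Market equilibrium (private): 32.472 + 1.400Q = 38.137 - 1.991Q → Q_m = 1.6706.
Social marginal cost = private MC − MEB = 29.371 + 0.084Q.
Set SMC = demand: 29.371 + 0.084Q = 38.137 - 1.991Q → Q* = 4.2246.
The loss is the area between SMC and demand from Q* to Q_m; with linear curves that's a triangle of height MEB(Q_m).
DWL = ½ × 2.5540 × 5.2995 = 6.7675.

DWL = $6.767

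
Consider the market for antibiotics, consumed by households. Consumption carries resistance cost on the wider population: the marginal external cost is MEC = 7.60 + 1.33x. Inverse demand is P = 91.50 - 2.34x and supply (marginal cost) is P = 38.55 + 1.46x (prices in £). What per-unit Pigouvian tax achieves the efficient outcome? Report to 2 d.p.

Social marginal benefit = demand − MEC = 83.90 - 3.67x.
Set SMB = MC: 83.90 - 3.67x = 38.55 + 1.46x → x* = 8.8402.
The Pigouvian tax equals MEC at x*: 7.60 + 1.33×8.8402 = 19.3575.

tax = £19.36 per unit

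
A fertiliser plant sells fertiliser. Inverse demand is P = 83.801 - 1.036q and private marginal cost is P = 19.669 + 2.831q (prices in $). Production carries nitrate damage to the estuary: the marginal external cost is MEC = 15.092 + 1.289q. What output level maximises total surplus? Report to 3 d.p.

q* = 9.511

Social marginal cost = private MC + MEC = 34.761 + 4.120q.
Set SMC = demand: 34.761 + 4.120q = 83.801 - 1.036q → q* = 9.5112.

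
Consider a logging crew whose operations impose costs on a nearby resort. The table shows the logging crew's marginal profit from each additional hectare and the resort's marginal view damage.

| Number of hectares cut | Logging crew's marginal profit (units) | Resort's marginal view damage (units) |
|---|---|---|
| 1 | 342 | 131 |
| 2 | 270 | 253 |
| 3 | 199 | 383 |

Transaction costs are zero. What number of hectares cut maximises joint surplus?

Bargaining reaches the level where marginal profit last exceeds marginal view damage.
That holds through level 2 (270 ≥ 253) but not at 3 (199 < 383).

2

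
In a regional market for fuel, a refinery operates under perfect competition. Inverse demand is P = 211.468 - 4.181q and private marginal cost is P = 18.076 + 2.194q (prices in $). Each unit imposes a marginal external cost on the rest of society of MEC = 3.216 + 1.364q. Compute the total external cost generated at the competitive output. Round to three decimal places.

Market equilibrium (private): 18.076 + 2.194q = 211.468 - 4.181q → q_m = 30.3360.
Total external cost = ∫₀^{q_m} (3.216 + 1.364q) dq = 3.216×30.3360 + ½×1.364×30.3360² = 725.1867.

$725.187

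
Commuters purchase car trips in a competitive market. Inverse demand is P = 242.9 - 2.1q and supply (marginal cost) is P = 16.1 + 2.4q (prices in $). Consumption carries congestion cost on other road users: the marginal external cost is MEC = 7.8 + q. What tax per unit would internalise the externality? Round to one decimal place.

tax = $47.6 per unit

Social marginal benefit = demand − MEC = 235.1 - 3.1q.
Set SMB = MC: 235.1 - 3.1q = 16.1 + 2.4q → q* = 39.8182.
The Pigouvian tax equals MEC at q*: 7.8 + 1.0×39.8182 = 47.6182.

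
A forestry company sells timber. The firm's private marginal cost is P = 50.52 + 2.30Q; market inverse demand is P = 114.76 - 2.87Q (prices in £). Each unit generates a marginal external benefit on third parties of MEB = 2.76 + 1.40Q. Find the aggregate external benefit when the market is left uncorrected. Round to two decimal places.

Market equilibrium (private): 50.52 + 2.30Q = 114.76 - 2.87Q → Q_m = 12.4255.
Total external benefit = ∫₀^{Q_m} (2.76 + 1.40Q) dQ = 2.76×12.4255 + ½×1.40×12.4255² = 142.3695.

£142.37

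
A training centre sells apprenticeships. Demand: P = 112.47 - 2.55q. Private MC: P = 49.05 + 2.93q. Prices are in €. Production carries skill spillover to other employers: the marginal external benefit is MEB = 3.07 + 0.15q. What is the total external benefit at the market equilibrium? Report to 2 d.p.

€45.57

Market equilibrium (private): 49.05 + 2.93q = 112.47 - 2.55q → q_m = 11.5730.
Total external benefit = ∫₀^{q_m} (3.07 + 0.15q) dq = 3.07×11.5730 + ½×0.15×11.5730² = 45.5742.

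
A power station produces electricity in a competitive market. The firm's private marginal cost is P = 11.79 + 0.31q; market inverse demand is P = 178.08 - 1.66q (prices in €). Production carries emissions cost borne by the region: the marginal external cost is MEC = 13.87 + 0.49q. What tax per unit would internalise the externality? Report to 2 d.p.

tax = €44.23 per unit

Social marginal cost = private MC + MEC = 25.66 + 0.80q.
Set SMC = demand: 25.66 + 0.80q = 178.08 - 1.66q → q* = 61.9593.
The Pigouvian tax equals MEC at q*: 13.87 + 0.49×61.9593 = 44.2301.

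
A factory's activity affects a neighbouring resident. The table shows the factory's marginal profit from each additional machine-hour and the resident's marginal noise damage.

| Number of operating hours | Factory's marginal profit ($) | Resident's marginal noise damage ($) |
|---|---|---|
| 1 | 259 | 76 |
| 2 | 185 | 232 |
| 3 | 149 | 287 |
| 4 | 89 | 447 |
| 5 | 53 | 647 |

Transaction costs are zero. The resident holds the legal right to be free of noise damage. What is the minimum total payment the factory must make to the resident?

Efficient level: marginal profit ≥ marginal noise damage through level 1, so k* = 1.
With the resident holding the right, the factory must at least compensate total damage at k*: 76 = 76.

$76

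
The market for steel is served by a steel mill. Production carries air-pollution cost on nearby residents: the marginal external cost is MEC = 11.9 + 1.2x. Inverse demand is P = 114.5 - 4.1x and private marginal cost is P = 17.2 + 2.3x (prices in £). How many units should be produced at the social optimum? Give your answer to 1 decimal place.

Social marginal cost = private MC + MEC = 29.1 + 3.5x.
Set SMC = demand: 29.1 + 3.5x = 114.5 - 4.1x → x* = 11.2368.

x* = 11.2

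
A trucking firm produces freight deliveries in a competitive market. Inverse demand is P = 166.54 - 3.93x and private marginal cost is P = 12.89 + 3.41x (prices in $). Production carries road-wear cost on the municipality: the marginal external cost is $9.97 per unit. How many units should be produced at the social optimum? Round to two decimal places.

x* = 19.57

Social marginal cost = private MC + MEC = 22.86 + 3.41x.
Set SMC = demand: 22.86 + 3.41x = 166.54 - 3.93x → x* = 19.5749.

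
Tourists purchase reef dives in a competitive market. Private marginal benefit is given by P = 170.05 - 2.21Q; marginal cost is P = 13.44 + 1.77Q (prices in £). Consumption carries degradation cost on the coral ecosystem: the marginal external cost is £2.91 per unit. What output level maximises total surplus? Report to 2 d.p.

Social marginal benefit = demand − MEC = 167.14 - 2.21Q.
Set SMB = MC: 167.14 - 2.21Q = 13.44 + 1.77Q → Q* = 38.6181.

Q* = 38.62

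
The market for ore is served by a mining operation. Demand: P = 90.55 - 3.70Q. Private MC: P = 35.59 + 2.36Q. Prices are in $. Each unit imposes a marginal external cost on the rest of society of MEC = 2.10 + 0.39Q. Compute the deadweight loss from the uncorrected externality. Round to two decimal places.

DWL = $2.46

Market equilibrium (private): 35.59 + 2.36Q = 90.55 - 3.70Q → Q_m = 9.0693.
Social marginal cost = private MC + MEC = 37.69 + 2.75Q.
Set SMC = demand: 37.69 + 2.75Q = 90.55 - 3.70Q → Q* = 8.1953.
Between Q* and Q_m the wedge SMC − demand runs linearly from 0 to MEC(Q_m), so the loss is a triangle.
DWL = ½ × 0.8740 × 5.6370 = 2.4634.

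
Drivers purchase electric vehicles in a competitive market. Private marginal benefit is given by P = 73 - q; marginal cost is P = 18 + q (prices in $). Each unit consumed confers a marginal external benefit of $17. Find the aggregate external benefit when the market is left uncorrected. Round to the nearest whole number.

$468

Market equilibrium (private): 18 + q = 73 - q → q_m = 27.5000.
Total external benefit = MEB × q_m = 17 × 27.5000 = 467.5000.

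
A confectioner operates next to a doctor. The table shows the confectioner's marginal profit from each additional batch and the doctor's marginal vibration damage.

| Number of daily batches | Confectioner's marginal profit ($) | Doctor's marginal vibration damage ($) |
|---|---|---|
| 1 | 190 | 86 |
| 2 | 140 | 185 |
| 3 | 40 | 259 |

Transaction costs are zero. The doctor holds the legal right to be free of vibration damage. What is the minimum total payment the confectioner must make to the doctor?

Efficient level: marginal profit ≥ marginal vibration damage through level 1, so k* = 1.
With the doctor holding the right, the confectioner must at least compensate total damage at k*: 86 = 86.

$86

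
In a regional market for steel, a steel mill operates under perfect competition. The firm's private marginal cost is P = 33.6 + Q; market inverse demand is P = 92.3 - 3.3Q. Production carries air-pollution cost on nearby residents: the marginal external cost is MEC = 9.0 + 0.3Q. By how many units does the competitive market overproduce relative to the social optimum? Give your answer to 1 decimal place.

2.8 units

Market equilibrium (private): 33.6 + Q = 92.3 - 3.3Q → Q_m = 13.6512.
Social marginal cost = private MC + MEC = 42.6 + 1.3Q.
Set SMC = demand: 42.6 + 1.3Q = 92.3 - 3.3Q → Q* = 10.8043.
Gap = |13.6512 − 10.8043| = 2.8469.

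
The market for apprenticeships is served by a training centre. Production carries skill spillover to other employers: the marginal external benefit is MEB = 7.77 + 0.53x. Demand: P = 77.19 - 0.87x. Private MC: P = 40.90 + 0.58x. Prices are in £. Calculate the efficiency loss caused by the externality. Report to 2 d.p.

Market equilibrium (private): 40.90 + 0.58x = 77.19 - 0.87x → x_m = 25.0276.
Social marginal cost = private MC − MEB = 33.13 + 0.05x.
Set SMC = demand: 33.13 + 0.05x = 77.19 - 0.87x → x* = 47.8913.
The loss is the area between SMC and demand from x* to x_m; with linear curves that's a triangle of height MEB(x_m).
DWL = ½ × 22.8637 × 21.0346 = 240.4644.

DWL = £240.46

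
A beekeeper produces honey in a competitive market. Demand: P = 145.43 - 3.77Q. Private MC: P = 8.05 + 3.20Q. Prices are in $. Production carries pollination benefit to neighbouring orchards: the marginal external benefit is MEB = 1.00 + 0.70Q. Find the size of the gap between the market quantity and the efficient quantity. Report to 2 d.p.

2.36 units

Market equilibrium (private): 8.05 + 3.20Q = 145.43 - 3.77Q → Q_m = 19.7102.
Social marginal cost = private MC − MEB = 7.05 + 2.50Q.
Set SMC = demand: 7.05 + 2.50Q = 145.43 - 3.77Q → Q* = 22.0702.
Gap = |19.7102 − 22.0702| = 2.3600.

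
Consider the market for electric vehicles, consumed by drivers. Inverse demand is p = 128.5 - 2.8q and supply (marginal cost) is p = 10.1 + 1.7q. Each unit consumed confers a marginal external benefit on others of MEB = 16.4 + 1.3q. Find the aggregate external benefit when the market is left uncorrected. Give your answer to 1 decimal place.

Market equilibrium (private): 10.1 + 1.7q = 128.5 - 2.8q → q_m = 26.3111.
Total external benefit = ∫₀^{q_m} (16.4 + 1.3q) dq = 16.4×26.3111 + ½×1.3×26.3111² = 881.4801.

881.5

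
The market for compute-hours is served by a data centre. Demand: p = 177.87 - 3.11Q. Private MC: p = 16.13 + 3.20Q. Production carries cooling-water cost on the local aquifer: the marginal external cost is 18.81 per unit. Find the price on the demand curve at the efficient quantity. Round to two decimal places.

Social marginal cost = private MC + MEC = 34.94 + 3.20Q.
Set SMC = demand: 34.94 + 3.20Q = 177.87 - 3.11Q → Q* = 22.6513.
Consumer price on the demand curve at Q*: 177.87 − 3.11×22.6513 = 107.4245.

P = 107.42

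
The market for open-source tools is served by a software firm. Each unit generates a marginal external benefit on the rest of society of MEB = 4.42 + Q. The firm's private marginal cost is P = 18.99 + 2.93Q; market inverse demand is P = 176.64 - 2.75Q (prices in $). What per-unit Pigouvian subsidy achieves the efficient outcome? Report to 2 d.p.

subsidy = $39.05 per unit

Social marginal cost = private MC − MEB = 14.57 + 1.93Q.
Set SMC = demand: 14.57 + 1.93Q = 176.64 - 2.75Q → Q* = 34.6303.
The Pigouvian subsidy equals MEB at Q*: 4.42 + 1.00×34.6303 = 39.0503.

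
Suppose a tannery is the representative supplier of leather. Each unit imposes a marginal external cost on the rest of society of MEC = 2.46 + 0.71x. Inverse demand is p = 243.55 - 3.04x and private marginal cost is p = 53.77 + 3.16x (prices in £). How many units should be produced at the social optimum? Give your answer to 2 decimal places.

x* = 27.11

Social marginal cost = private MC + MEC = 56.23 + 3.87x.
Set SMC = demand: 56.23 + 3.87x = 243.55 - 3.04x → x* = 27.1085.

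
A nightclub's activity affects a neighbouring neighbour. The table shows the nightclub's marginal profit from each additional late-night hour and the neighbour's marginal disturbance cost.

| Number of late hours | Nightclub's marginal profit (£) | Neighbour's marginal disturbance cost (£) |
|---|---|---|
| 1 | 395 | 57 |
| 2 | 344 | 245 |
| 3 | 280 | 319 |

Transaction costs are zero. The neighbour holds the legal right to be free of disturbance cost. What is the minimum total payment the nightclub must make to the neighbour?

£302

Efficient level: marginal profit ≥ marginal disturbance cost through level 2, so k* = 2.
With the neighbour holding the right, the nightclub must at least compensate total damage at k*: 57 + 245 = 302.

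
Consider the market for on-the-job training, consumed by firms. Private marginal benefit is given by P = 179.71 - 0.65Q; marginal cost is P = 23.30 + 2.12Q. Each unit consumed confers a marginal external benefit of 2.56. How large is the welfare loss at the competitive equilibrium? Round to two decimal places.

Market equilibrium (private): 23.30 + 2.12Q = 179.71 - 0.65Q → Q_m = 56.4657.
Social marginal benefit = demand + MEB = 182.27 - 0.65Q.
Set SMB = MC: 182.27 - 0.65Q = 23.30 + 2.12Q → Q* = 57.3899.
The welfare-loss triangle has base |Q_m − Q*| and height MEB(Q_m) (the vertical gap between SMB and MC is zero at Q* and MEB at Q_m).
DWL = ½ × 0.9242 × 2.5600 = 1.1830.

DWL = 1.18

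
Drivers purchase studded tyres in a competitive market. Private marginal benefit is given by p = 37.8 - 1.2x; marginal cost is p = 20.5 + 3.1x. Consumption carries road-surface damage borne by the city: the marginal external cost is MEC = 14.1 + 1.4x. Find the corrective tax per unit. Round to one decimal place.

tax = 14.9 per unit

Social marginal benefit = demand − MEC = 23.7 - 2.6x.
Set SMB = MC: 23.7 - 2.6x = 20.5 + 3.1x → x* = 0.5614.
The Pigouvian tax equals MEC at x*: 14.1 + 1.4×0.5614 = 14.8860.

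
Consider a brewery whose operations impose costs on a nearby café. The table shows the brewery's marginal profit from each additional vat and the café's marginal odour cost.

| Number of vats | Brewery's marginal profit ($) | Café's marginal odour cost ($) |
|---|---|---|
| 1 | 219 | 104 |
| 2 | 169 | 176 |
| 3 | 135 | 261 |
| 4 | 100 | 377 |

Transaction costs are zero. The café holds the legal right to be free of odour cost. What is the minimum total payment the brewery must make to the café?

Efficient level: marginal profit ≥ marginal odour cost through level 1, so k* = 1.
With the café holding the right, the brewery must at least compensate total damage at k*: 104 = 104.

$104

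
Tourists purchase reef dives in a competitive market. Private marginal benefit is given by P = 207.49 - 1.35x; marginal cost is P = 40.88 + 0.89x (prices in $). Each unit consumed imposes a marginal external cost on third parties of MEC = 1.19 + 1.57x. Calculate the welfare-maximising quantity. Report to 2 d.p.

Social marginal benefit = demand − MEC = 206.30 - 2.92x.
Set SMB = MC: 206.30 - 2.92x = 40.88 + 0.89x → x* = 43.4173.

x* = 43.42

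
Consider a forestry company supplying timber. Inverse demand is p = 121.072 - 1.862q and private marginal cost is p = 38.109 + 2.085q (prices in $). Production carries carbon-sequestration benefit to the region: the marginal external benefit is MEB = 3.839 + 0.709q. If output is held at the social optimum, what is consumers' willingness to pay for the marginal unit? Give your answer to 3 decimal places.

Social marginal cost = private MC − MEB = 34.270 + 1.376q.
Set SMC = demand: 34.270 + 1.376q = 121.072 - 1.862q → q* = 26.8073.
Consumer price on the demand curve at q*: 121.072 − 1.862×26.8073 = 71.1568.

P = $71.157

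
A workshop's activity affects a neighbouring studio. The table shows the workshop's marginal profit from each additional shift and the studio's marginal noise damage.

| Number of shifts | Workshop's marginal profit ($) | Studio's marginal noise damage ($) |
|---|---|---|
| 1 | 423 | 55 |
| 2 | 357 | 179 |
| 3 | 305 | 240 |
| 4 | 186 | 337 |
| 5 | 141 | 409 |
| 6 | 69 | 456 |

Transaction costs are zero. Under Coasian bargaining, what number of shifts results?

Bargaining reaches the level where marginal profit last exceeds marginal noise damage.
That holds through level 3 (305 ≥ 240) but not at 4 (186 < 337).

3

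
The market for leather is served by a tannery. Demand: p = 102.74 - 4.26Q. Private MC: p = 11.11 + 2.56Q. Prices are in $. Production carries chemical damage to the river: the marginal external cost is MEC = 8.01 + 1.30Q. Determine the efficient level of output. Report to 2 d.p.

Social marginal cost = private MC + MEC = 19.12 + 3.86Q.
Set SMC = demand: 19.12 + 3.86Q = 102.74 - 4.26Q → Q* = 10.2980.

Q* = 10.30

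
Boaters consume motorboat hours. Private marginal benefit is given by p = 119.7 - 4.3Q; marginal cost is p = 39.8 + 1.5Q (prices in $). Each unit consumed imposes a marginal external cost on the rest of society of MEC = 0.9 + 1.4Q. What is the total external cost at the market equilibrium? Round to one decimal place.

Market equilibrium (private): 39.8 + 1.5Q = 119.7 - 4.3Q → Q_m = 13.7759.
Total external cost = ∫₀^{Q_m} (0.9 + 1.4Q) dQ = 0.9×13.7759 + ½×1.4×13.7759² = 145.2411.

$145.2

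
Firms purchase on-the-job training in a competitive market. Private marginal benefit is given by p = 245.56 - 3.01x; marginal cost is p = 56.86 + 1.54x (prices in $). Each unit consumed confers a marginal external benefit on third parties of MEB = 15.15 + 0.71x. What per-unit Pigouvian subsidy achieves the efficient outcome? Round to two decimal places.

Social marginal benefit = demand + MEB = 260.71 - 2.30x.
Set SMB = MC: 260.71 - 2.30x = 56.86 + 1.54x → x* = 53.0859.
The Pigouvian subsidy equals MEB at x*: 15.15 + 0.71×53.0859 = 52.8410.

subsidy = $52.84 per unit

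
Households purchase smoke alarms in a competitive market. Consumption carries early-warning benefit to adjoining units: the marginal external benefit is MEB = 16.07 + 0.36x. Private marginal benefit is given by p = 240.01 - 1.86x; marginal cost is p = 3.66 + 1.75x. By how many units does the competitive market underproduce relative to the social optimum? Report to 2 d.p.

12.20 units

Market equilibrium (private): 3.66 + 1.75x = 240.01 - 1.86x → x_m = 65.4709.
Social marginal benefit = demand + MEB = 256.08 - 1.50x.
Set SMB = MC: 256.08 - 1.50x = 3.66 + 1.75x → x* = 77.6677.
Gap = |65.4709 − 77.6677| = 12.1968.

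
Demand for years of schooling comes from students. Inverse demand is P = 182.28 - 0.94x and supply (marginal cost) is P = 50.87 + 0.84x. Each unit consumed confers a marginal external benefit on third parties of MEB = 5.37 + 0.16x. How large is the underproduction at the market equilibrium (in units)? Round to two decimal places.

Market equilibrium (private): 50.87 + 0.84x = 182.28 - 0.94x → x_m = 73.8258.
Social marginal benefit = demand + MEB = 187.65 - 0.78x.
Set SMB = MC: 187.65 - 0.78x = 50.87 + 0.84x → x* = 84.4321.
Gap = |73.8258 − 84.4321| = 10.6063.

10.61 units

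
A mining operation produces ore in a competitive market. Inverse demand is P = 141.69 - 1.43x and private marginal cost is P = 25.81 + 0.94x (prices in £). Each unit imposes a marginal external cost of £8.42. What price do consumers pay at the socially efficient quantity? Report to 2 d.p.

Social marginal cost = private MC + MEC = 34.23 + 0.94x.
Set SMC = demand: 34.23 + 0.94x = 141.69 - 1.43x → x* = 45.3418.
Consumer price on the demand curve at x*: 141.69 − 1.43×45.3418 = 76.8512.

P = £76.85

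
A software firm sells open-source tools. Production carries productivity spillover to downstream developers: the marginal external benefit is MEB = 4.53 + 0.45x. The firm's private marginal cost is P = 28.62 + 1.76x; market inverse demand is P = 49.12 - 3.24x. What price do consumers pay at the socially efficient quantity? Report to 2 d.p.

P = 31.30

Social marginal cost = private MC − MEB = 24.09 + 1.31x.
Set SMC = demand: 24.09 + 1.31x = 49.12 - 3.24x → x* = 5.5011.
Consumer price on the demand curve at x*: 49.12 − 3.24×5.5011 = 31.2964.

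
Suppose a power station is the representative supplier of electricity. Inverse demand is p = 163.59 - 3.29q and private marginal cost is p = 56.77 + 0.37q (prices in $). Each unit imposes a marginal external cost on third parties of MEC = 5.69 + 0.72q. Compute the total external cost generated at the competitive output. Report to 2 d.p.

Market equilibrium (private): 56.77 + 0.37q = 163.59 - 3.29q → q_m = 29.1858.
Total external cost = ∫₀^{q_m} (5.69 + 0.72q) dq = 5.69×29.1858 + ½×0.72×29.1858² = 472.7191.

$472.72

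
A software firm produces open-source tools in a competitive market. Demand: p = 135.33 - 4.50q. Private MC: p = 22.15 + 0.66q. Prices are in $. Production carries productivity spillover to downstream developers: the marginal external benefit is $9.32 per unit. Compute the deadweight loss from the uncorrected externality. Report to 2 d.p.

Market equilibrium (private): 22.15 + 0.66q = 135.33 - 4.50q → q_m = 21.9341.
Social marginal cost = private MC − MEB = 12.83 + 0.66q.
Set SMC = demand: 12.83 + 0.66q = 135.33 - 4.50q → q* = 23.7403.
Height of the DWL triangle at q_m is demand(q_m) − SMC(q_m) = MEB(q_m) = 9.3200.
DWL = ½ × 1.8062 × 9.3200 = 8.4169.

DWL = $8.42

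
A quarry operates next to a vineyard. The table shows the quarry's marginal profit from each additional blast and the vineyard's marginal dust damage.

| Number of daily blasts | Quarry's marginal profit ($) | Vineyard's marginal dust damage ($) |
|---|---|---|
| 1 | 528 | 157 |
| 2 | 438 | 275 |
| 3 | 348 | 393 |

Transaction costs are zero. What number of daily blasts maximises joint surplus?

Bargaining reaches the level where marginal profit last exceeds marginal dust damage.
That holds through level 2 (438 ≥ 275) but not at 3 (348 < 393).

2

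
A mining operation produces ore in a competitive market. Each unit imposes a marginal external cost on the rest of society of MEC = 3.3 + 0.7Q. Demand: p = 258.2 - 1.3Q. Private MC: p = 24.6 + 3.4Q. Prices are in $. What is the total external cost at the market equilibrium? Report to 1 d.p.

$1028.6

Market equilibrium (private): 24.6 + 3.4Q = 258.2 - 1.3Q → Q_m = 49.7021.
Total external cost = ∫₀^{Q_m} (3.3 + 0.7Q) dQ = 3.3×49.7021 + ½×0.7×49.7021² = 1028.6215.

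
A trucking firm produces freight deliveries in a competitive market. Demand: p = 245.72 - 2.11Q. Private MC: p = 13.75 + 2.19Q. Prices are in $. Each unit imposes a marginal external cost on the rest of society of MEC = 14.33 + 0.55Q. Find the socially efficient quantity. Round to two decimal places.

Social marginal cost = private MC + MEC = 28.08 + 2.74Q.
Set SMC = demand: 28.08 + 2.74Q = 245.72 - 2.11Q → Q* = 44.8742.

Q* = 44.87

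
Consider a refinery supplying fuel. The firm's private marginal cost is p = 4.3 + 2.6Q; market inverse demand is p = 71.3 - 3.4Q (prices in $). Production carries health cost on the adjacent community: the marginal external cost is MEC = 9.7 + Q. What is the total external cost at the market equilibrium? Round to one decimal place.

$170.7

Market equilibrium (private): 4.3 + 2.6Q = 71.3 - 3.4Q → Q_m = 11.1667.
Total external cost = ∫₀^{Q_m} (9.7 + 1.0Q) dQ = 9.7×11.1667 + ½×1.0×11.1667² = 170.6646.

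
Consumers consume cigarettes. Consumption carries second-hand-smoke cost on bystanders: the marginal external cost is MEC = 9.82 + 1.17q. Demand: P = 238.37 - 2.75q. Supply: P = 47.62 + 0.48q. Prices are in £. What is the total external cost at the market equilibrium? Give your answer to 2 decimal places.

Market equilibrium (private): 47.62 + 0.48q = 238.37 - 2.75q → q_m = 59.0557.
Total external cost = ∫₀^{q_m} (9.82 + 1.17q) dq = 9.82×59.0557 + ½×1.17×59.0557² = 2620.1588.

£2620.16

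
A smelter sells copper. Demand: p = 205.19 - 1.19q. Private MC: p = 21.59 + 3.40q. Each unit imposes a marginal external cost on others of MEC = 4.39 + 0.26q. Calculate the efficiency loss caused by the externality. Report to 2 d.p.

Market equilibrium (private): 21.59 + 3.40q = 205.19 - 1.19q → q_m = 40.0000.
Social marginal cost = private MC + MEC = 25.98 + 3.66q.
Set SMC = demand: 25.98 + 3.66q = 205.19 - 1.19q → q* = 36.9505.
The welfare-loss triangle has base |q_m − q*| and height MEC(q_m) (the vertical gap between SMC and demand is zero at q* and MEC at q_m).
DWL = ½ × 3.0495 × 14.7900 = 22.5511.

DWL = 22.55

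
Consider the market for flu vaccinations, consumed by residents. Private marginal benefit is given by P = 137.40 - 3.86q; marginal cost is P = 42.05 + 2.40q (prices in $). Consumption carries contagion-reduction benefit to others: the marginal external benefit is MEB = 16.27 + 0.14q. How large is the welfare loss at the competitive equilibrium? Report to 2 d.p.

DWL = $27.67

Market equilibrium (private): 42.05 + 2.40q = 137.40 - 3.86q → q_m = 15.2316.
Social marginal benefit = demand + MEB = 153.67 - 3.72q.
Set SMB = MC: 153.67 - 3.72q = 42.05 + 2.40q → q* = 18.2386.
Height of the DWL triangle at q_m is SMB(q_m) − MC(q_m) = MEB(q_m) = 18.4024.
DWL = ½ × 3.0070 × 18.4024 = 27.6680.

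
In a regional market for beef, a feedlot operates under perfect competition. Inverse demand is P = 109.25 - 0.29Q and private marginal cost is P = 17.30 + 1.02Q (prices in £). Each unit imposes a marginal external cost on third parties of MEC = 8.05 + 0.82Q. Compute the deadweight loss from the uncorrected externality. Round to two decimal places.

Market equilibrium (private): 17.30 + 1.02Q = 109.25 - 0.29Q → Q_m = 70.1908.
Social marginal cost = private MC + MEC = 25.35 + 1.84Q.
Set SMC = demand: 25.35 + 1.84Q = 109.25 - 0.29Q → Q* = 39.3897.
Between Q* and Q_m the wedge SMC − demand runs linearly from 0 to MEC(Q_m), so the loss is a triangle.
DWL = ½ × 30.8011 × 65.6065 = 1010.3762.

DWL = £1010.38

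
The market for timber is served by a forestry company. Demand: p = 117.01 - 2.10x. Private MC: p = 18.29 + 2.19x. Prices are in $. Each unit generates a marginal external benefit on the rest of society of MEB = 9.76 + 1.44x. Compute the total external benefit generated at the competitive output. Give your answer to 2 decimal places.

Market equilibrium (private): 18.29 + 2.19x = 117.01 - 2.10x → x_m = 23.0117.
Total external benefit = ∫₀^{x_m} (9.76 + 1.44x) dx = 9.76×23.0117 + ½×1.44×23.0117² = 605.8618.

$605.86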